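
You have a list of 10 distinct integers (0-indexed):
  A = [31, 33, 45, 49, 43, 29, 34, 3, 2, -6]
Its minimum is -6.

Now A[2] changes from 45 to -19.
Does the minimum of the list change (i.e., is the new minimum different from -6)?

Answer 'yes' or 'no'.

Answer: yes

Derivation:
Old min = -6
Change: A[2] 45 -> -19
Changed element was NOT the min; min changes only if -19 < -6.
New min = -19; changed? yes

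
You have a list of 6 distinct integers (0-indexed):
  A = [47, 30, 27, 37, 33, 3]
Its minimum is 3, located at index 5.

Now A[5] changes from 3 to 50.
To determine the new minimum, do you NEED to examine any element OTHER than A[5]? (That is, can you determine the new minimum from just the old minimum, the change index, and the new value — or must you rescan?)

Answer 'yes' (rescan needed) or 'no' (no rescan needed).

Answer: yes

Derivation:
Old min = 3 at index 5
Change at index 5: 3 -> 50
Index 5 WAS the min and new value 50 > old min 3. Must rescan other elements to find the new min.
Needs rescan: yes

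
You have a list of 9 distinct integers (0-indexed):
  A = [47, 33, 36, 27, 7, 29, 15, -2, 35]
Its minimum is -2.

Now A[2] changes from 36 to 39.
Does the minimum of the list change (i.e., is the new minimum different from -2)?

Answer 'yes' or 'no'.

Answer: no

Derivation:
Old min = -2
Change: A[2] 36 -> 39
Changed element was NOT the min; min changes only if 39 < -2.
New min = -2; changed? no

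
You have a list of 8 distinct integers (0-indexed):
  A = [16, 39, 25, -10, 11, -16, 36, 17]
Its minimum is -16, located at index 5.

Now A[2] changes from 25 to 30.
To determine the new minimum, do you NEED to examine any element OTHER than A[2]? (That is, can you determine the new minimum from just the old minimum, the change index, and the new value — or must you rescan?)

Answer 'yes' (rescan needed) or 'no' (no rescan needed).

Old min = -16 at index 5
Change at index 2: 25 -> 30
Index 2 was NOT the min. New min = min(-16, 30). No rescan of other elements needed.
Needs rescan: no

Answer: no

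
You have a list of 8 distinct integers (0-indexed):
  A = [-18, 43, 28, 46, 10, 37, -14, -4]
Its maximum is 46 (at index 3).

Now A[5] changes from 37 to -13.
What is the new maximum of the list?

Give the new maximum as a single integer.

Old max = 46 (at index 3)
Change: A[5] 37 -> -13
Changed element was NOT the old max.
  New max = max(old_max, new_val) = max(46, -13) = 46

Answer: 46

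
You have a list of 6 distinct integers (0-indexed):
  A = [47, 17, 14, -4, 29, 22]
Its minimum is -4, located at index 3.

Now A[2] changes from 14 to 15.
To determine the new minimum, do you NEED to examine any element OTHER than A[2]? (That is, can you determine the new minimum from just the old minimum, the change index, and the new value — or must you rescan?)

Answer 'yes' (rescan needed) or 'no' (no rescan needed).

Answer: no

Derivation:
Old min = -4 at index 3
Change at index 2: 14 -> 15
Index 2 was NOT the min. New min = min(-4, 15). No rescan of other elements needed.
Needs rescan: no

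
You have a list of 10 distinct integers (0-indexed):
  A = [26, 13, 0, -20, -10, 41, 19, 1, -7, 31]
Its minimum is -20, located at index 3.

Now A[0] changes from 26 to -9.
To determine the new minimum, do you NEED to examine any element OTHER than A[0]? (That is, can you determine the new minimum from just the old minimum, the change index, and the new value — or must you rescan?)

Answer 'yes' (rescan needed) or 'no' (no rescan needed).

Old min = -20 at index 3
Change at index 0: 26 -> -9
Index 0 was NOT the min. New min = min(-20, -9). No rescan of other elements needed.
Needs rescan: no

Answer: no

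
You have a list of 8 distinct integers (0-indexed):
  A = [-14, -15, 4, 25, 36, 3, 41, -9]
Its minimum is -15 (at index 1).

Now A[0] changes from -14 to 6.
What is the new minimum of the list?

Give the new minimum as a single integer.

Answer: -15

Derivation:
Old min = -15 (at index 1)
Change: A[0] -14 -> 6
Changed element was NOT the old min.
  New min = min(old_min, new_val) = min(-15, 6) = -15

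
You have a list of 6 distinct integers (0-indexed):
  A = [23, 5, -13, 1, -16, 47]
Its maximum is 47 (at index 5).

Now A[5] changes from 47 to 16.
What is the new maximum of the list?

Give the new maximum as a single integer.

Old max = 47 (at index 5)
Change: A[5] 47 -> 16
Changed element WAS the max -> may need rescan.
  Max of remaining elements: 23
  New max = max(16, 23) = 23

Answer: 23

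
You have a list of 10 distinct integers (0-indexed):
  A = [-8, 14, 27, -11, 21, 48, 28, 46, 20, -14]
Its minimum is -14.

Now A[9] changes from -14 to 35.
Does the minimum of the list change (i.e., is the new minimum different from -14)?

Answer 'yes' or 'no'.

Answer: yes

Derivation:
Old min = -14
Change: A[9] -14 -> 35
Changed element was the min; new min must be rechecked.
New min = -11; changed? yes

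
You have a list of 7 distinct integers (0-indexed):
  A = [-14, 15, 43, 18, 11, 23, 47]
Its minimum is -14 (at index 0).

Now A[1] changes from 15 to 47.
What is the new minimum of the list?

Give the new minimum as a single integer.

Old min = -14 (at index 0)
Change: A[1] 15 -> 47
Changed element was NOT the old min.
  New min = min(old_min, new_val) = min(-14, 47) = -14

Answer: -14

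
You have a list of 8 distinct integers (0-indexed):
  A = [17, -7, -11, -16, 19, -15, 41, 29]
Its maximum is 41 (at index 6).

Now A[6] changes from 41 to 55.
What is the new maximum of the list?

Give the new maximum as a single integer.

Answer: 55

Derivation:
Old max = 41 (at index 6)
Change: A[6] 41 -> 55
Changed element WAS the max -> may need rescan.
  Max of remaining elements: 29
  New max = max(55, 29) = 55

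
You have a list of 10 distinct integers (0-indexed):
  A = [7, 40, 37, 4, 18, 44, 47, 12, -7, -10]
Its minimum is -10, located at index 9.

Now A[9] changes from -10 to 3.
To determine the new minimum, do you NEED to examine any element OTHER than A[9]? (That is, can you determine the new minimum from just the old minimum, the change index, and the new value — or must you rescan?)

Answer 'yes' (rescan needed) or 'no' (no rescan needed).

Answer: yes

Derivation:
Old min = -10 at index 9
Change at index 9: -10 -> 3
Index 9 WAS the min and new value 3 > old min -10. Must rescan other elements to find the new min.
Needs rescan: yes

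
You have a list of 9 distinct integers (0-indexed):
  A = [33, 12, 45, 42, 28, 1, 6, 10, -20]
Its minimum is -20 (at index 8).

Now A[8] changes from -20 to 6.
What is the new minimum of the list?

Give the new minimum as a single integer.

Answer: 1

Derivation:
Old min = -20 (at index 8)
Change: A[8] -20 -> 6
Changed element WAS the min. Need to check: is 6 still <= all others?
  Min of remaining elements: 1
  New min = min(6, 1) = 1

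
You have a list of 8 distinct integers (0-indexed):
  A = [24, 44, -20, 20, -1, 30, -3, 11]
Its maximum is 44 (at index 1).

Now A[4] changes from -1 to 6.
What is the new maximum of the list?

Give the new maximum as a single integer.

Answer: 44

Derivation:
Old max = 44 (at index 1)
Change: A[4] -1 -> 6
Changed element was NOT the old max.
  New max = max(old_max, new_val) = max(44, 6) = 44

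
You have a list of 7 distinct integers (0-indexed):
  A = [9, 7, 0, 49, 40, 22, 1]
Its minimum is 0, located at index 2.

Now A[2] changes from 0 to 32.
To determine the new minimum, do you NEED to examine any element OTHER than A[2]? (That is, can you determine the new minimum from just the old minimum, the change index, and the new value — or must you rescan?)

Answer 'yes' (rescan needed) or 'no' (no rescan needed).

Answer: yes

Derivation:
Old min = 0 at index 2
Change at index 2: 0 -> 32
Index 2 WAS the min and new value 32 > old min 0. Must rescan other elements to find the new min.
Needs rescan: yes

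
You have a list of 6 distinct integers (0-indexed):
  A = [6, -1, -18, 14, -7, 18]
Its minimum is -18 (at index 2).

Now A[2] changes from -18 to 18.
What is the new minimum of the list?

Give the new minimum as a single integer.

Answer: -7

Derivation:
Old min = -18 (at index 2)
Change: A[2] -18 -> 18
Changed element WAS the min. Need to check: is 18 still <= all others?
  Min of remaining elements: -7
  New min = min(18, -7) = -7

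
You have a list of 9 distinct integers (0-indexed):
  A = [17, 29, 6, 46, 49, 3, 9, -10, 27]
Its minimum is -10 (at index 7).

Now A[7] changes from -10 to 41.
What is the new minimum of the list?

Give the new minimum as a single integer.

Old min = -10 (at index 7)
Change: A[7] -10 -> 41
Changed element WAS the min. Need to check: is 41 still <= all others?
  Min of remaining elements: 3
  New min = min(41, 3) = 3

Answer: 3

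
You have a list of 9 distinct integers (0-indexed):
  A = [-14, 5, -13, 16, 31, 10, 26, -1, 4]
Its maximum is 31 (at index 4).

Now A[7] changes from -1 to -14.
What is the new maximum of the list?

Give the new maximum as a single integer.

Answer: 31

Derivation:
Old max = 31 (at index 4)
Change: A[7] -1 -> -14
Changed element was NOT the old max.
  New max = max(old_max, new_val) = max(31, -14) = 31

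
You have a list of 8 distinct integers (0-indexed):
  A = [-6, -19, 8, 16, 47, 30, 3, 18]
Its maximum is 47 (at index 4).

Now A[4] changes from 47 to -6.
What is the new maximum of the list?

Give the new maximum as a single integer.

Old max = 47 (at index 4)
Change: A[4] 47 -> -6
Changed element WAS the max -> may need rescan.
  Max of remaining elements: 30
  New max = max(-6, 30) = 30

Answer: 30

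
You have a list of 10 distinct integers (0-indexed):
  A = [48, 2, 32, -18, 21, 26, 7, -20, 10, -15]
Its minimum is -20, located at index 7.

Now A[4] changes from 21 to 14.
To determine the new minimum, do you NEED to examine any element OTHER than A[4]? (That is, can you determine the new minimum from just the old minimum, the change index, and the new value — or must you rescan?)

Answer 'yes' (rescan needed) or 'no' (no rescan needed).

Answer: no

Derivation:
Old min = -20 at index 7
Change at index 4: 21 -> 14
Index 4 was NOT the min. New min = min(-20, 14). No rescan of other elements needed.
Needs rescan: no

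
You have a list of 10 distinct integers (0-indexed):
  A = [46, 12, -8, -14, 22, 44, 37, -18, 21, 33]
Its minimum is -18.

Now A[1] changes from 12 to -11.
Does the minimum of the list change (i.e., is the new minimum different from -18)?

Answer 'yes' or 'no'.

Old min = -18
Change: A[1] 12 -> -11
Changed element was NOT the min; min changes only if -11 < -18.
New min = -18; changed? no

Answer: no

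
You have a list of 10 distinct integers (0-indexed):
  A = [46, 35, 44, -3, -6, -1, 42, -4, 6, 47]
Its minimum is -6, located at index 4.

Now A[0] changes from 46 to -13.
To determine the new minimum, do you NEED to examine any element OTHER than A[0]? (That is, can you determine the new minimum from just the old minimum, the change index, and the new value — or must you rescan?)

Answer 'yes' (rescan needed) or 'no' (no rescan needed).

Answer: no

Derivation:
Old min = -6 at index 4
Change at index 0: 46 -> -13
Index 0 was NOT the min. New min = min(-6, -13). No rescan of other elements needed.
Needs rescan: no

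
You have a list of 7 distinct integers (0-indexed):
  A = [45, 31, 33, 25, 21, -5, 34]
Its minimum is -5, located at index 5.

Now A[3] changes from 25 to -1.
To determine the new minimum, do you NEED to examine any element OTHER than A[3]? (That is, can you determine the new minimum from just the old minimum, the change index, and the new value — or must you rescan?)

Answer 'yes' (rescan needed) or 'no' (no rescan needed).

Answer: no

Derivation:
Old min = -5 at index 5
Change at index 3: 25 -> -1
Index 3 was NOT the min. New min = min(-5, -1). No rescan of other elements needed.
Needs rescan: no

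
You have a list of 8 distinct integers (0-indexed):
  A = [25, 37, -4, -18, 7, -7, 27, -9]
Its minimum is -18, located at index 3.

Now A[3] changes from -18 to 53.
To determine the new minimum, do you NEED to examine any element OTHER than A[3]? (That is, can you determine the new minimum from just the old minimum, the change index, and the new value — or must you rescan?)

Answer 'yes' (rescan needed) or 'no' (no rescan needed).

Old min = -18 at index 3
Change at index 3: -18 -> 53
Index 3 WAS the min and new value 53 > old min -18. Must rescan other elements to find the new min.
Needs rescan: yes

Answer: yes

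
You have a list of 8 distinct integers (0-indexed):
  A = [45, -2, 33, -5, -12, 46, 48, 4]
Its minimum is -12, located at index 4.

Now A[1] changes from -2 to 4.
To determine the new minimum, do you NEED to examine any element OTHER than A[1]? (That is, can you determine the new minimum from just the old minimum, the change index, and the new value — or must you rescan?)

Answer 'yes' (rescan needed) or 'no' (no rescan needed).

Answer: no

Derivation:
Old min = -12 at index 4
Change at index 1: -2 -> 4
Index 1 was NOT the min. New min = min(-12, 4). No rescan of other elements needed.
Needs rescan: no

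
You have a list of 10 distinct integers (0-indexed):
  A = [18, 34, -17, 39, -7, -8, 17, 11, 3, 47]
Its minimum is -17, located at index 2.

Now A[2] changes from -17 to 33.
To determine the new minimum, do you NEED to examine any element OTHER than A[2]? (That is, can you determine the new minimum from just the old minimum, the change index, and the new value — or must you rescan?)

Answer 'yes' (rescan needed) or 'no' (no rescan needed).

Answer: yes

Derivation:
Old min = -17 at index 2
Change at index 2: -17 -> 33
Index 2 WAS the min and new value 33 > old min -17. Must rescan other elements to find the new min.
Needs rescan: yes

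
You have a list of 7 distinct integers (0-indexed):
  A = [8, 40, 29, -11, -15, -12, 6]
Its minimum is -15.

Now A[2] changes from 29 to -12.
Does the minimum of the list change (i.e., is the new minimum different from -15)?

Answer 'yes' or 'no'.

Answer: no

Derivation:
Old min = -15
Change: A[2] 29 -> -12
Changed element was NOT the min; min changes only if -12 < -15.
New min = -15; changed? no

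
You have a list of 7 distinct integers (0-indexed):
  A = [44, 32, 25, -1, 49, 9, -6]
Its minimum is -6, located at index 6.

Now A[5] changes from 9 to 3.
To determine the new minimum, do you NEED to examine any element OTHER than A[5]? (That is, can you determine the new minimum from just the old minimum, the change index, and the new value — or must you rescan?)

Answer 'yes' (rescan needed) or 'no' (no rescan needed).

Old min = -6 at index 6
Change at index 5: 9 -> 3
Index 5 was NOT the min. New min = min(-6, 3). No rescan of other elements needed.
Needs rescan: no

Answer: no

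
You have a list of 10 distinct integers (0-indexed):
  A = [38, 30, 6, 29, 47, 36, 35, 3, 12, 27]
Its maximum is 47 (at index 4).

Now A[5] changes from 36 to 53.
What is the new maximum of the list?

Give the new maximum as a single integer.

Old max = 47 (at index 4)
Change: A[5] 36 -> 53
Changed element was NOT the old max.
  New max = max(old_max, new_val) = max(47, 53) = 53

Answer: 53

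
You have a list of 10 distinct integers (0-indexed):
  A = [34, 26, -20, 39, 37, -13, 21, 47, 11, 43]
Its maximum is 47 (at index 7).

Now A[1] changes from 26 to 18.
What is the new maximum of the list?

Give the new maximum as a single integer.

Old max = 47 (at index 7)
Change: A[1] 26 -> 18
Changed element was NOT the old max.
  New max = max(old_max, new_val) = max(47, 18) = 47

Answer: 47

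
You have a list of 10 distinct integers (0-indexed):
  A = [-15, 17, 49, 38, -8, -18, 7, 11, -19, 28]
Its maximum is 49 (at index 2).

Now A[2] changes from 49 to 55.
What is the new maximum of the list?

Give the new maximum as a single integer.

Answer: 55

Derivation:
Old max = 49 (at index 2)
Change: A[2] 49 -> 55
Changed element WAS the max -> may need rescan.
  Max of remaining elements: 38
  New max = max(55, 38) = 55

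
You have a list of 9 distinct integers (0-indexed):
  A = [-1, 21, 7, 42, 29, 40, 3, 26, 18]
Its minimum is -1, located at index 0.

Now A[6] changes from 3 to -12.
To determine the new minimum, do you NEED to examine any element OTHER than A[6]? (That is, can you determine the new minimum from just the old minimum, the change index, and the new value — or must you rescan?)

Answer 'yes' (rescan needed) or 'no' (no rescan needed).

Answer: no

Derivation:
Old min = -1 at index 0
Change at index 6: 3 -> -12
Index 6 was NOT the min. New min = min(-1, -12). No rescan of other elements needed.
Needs rescan: no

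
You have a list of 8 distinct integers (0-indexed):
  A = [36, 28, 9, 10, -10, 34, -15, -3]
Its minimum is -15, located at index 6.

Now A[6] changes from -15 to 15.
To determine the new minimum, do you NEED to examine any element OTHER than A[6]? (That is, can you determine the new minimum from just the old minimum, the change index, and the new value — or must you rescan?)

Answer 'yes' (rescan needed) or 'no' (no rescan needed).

Old min = -15 at index 6
Change at index 6: -15 -> 15
Index 6 WAS the min and new value 15 > old min -15. Must rescan other elements to find the new min.
Needs rescan: yes

Answer: yes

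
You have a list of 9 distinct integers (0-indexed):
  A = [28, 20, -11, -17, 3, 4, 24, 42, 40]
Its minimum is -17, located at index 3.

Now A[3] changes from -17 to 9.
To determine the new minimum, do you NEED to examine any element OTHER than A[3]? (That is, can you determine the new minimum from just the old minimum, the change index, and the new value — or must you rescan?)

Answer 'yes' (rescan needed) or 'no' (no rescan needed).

Old min = -17 at index 3
Change at index 3: -17 -> 9
Index 3 WAS the min and new value 9 > old min -17. Must rescan other elements to find the new min.
Needs rescan: yes

Answer: yes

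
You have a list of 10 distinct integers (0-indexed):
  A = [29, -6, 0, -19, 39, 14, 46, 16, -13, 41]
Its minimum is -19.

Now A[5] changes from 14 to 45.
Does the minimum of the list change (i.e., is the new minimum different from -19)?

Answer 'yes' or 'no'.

Old min = -19
Change: A[5] 14 -> 45
Changed element was NOT the min; min changes only if 45 < -19.
New min = -19; changed? no

Answer: no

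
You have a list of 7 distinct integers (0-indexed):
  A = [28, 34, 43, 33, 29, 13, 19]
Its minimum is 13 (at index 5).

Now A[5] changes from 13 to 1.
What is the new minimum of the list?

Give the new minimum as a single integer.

Answer: 1

Derivation:
Old min = 13 (at index 5)
Change: A[5] 13 -> 1
Changed element WAS the min. Need to check: is 1 still <= all others?
  Min of remaining elements: 19
  New min = min(1, 19) = 1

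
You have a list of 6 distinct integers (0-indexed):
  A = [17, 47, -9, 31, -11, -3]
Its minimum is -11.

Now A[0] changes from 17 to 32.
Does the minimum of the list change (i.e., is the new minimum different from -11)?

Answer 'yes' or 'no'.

Old min = -11
Change: A[0] 17 -> 32
Changed element was NOT the min; min changes only if 32 < -11.
New min = -11; changed? no

Answer: no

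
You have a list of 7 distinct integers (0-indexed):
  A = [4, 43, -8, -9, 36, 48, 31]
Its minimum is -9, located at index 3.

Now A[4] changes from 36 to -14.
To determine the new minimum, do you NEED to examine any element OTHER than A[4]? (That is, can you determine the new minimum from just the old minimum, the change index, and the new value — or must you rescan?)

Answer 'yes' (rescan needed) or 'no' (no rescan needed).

Old min = -9 at index 3
Change at index 4: 36 -> -14
Index 4 was NOT the min. New min = min(-9, -14). No rescan of other elements needed.
Needs rescan: no

Answer: no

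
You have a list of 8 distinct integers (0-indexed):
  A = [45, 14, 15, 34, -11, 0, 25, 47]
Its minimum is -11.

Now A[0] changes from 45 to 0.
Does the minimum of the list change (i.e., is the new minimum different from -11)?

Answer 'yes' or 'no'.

Old min = -11
Change: A[0] 45 -> 0
Changed element was NOT the min; min changes only if 0 < -11.
New min = -11; changed? no

Answer: no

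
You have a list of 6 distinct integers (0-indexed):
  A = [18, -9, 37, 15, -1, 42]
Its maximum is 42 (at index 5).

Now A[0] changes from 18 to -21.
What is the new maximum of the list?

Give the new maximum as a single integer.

Answer: 42

Derivation:
Old max = 42 (at index 5)
Change: A[0] 18 -> -21
Changed element was NOT the old max.
  New max = max(old_max, new_val) = max(42, -21) = 42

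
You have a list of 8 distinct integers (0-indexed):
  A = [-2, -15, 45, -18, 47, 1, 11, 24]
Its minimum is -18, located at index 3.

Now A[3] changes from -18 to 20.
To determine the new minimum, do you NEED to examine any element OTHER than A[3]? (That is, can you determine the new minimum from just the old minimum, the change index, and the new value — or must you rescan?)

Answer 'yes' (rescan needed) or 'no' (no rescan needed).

Answer: yes

Derivation:
Old min = -18 at index 3
Change at index 3: -18 -> 20
Index 3 WAS the min and new value 20 > old min -18. Must rescan other elements to find the new min.
Needs rescan: yes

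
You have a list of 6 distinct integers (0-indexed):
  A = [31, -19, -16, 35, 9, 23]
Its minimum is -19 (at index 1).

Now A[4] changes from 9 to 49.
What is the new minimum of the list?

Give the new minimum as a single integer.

Old min = -19 (at index 1)
Change: A[4] 9 -> 49
Changed element was NOT the old min.
  New min = min(old_min, new_val) = min(-19, 49) = -19

Answer: -19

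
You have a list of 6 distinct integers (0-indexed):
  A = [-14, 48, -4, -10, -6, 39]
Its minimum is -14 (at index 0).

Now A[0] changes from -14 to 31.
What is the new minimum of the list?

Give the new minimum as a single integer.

Answer: -10

Derivation:
Old min = -14 (at index 0)
Change: A[0] -14 -> 31
Changed element WAS the min. Need to check: is 31 still <= all others?
  Min of remaining elements: -10
  New min = min(31, -10) = -10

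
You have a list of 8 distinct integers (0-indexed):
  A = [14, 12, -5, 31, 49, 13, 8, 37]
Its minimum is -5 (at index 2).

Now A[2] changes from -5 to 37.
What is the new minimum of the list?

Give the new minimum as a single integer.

Old min = -5 (at index 2)
Change: A[2] -5 -> 37
Changed element WAS the min. Need to check: is 37 still <= all others?
  Min of remaining elements: 8
  New min = min(37, 8) = 8

Answer: 8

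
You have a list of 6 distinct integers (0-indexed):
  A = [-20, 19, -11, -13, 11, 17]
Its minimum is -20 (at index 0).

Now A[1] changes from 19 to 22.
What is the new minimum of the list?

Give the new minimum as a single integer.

Old min = -20 (at index 0)
Change: A[1] 19 -> 22
Changed element was NOT the old min.
  New min = min(old_min, new_val) = min(-20, 22) = -20

Answer: -20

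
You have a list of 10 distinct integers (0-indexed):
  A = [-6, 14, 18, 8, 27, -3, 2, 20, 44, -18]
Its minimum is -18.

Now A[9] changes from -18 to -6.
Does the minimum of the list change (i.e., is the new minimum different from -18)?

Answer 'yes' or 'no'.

Old min = -18
Change: A[9] -18 -> -6
Changed element was the min; new min must be rechecked.
New min = -6; changed? yes

Answer: yes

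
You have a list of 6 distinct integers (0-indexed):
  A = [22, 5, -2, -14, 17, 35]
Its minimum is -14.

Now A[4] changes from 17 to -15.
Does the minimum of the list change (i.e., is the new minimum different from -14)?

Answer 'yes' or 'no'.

Answer: yes

Derivation:
Old min = -14
Change: A[4] 17 -> -15
Changed element was NOT the min; min changes only if -15 < -14.
New min = -15; changed? yes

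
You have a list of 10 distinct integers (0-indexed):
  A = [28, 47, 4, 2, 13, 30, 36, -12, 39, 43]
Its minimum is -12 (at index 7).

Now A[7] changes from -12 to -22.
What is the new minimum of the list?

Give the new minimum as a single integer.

Answer: -22

Derivation:
Old min = -12 (at index 7)
Change: A[7] -12 -> -22
Changed element WAS the min. Need to check: is -22 still <= all others?
  Min of remaining elements: 2
  New min = min(-22, 2) = -22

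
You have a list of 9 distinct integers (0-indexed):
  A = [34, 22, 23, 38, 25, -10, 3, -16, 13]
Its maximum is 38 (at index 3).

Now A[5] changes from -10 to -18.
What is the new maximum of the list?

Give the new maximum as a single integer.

Answer: 38

Derivation:
Old max = 38 (at index 3)
Change: A[5] -10 -> -18
Changed element was NOT the old max.
  New max = max(old_max, new_val) = max(38, -18) = 38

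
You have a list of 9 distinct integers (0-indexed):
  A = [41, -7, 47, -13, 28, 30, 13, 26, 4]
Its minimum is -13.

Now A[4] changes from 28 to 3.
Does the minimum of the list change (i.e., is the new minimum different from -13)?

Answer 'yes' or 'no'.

Answer: no

Derivation:
Old min = -13
Change: A[4] 28 -> 3
Changed element was NOT the min; min changes only if 3 < -13.
New min = -13; changed? no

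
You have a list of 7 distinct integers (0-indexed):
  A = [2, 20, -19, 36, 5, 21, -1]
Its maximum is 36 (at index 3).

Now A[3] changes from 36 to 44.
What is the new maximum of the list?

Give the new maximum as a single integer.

Old max = 36 (at index 3)
Change: A[3] 36 -> 44
Changed element WAS the max -> may need rescan.
  Max of remaining elements: 21
  New max = max(44, 21) = 44

Answer: 44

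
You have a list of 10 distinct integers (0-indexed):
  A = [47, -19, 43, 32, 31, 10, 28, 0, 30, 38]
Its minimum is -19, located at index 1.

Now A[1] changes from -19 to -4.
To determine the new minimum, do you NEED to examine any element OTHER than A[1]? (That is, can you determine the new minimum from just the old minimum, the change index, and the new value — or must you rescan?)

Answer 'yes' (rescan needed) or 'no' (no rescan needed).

Answer: yes

Derivation:
Old min = -19 at index 1
Change at index 1: -19 -> -4
Index 1 WAS the min and new value -4 > old min -19. Must rescan other elements to find the new min.
Needs rescan: yes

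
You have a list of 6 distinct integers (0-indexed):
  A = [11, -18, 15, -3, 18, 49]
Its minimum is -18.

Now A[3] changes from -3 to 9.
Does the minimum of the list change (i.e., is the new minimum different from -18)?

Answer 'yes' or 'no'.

Old min = -18
Change: A[3] -3 -> 9
Changed element was NOT the min; min changes only if 9 < -18.
New min = -18; changed? no

Answer: no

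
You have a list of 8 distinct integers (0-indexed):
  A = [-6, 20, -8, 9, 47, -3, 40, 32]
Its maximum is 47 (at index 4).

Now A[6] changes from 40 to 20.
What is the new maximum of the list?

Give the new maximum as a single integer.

Old max = 47 (at index 4)
Change: A[6] 40 -> 20
Changed element was NOT the old max.
  New max = max(old_max, new_val) = max(47, 20) = 47

Answer: 47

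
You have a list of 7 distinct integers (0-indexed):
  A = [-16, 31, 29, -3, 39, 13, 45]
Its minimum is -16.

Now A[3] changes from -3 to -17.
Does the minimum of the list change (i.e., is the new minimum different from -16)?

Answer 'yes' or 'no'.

Old min = -16
Change: A[3] -3 -> -17
Changed element was NOT the min; min changes only if -17 < -16.
New min = -17; changed? yes

Answer: yes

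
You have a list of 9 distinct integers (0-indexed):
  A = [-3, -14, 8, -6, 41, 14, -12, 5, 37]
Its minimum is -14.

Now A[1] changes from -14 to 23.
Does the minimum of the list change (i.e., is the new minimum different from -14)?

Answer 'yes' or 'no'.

Answer: yes

Derivation:
Old min = -14
Change: A[1] -14 -> 23
Changed element was the min; new min must be rechecked.
New min = -12; changed? yes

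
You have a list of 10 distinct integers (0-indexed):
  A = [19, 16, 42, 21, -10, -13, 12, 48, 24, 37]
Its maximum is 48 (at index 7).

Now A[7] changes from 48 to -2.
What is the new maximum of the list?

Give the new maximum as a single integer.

Answer: 42

Derivation:
Old max = 48 (at index 7)
Change: A[7] 48 -> -2
Changed element WAS the max -> may need rescan.
  Max of remaining elements: 42
  New max = max(-2, 42) = 42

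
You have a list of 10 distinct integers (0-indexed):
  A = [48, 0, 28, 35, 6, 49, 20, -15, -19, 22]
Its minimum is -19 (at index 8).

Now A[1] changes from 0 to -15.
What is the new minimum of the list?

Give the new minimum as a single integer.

Old min = -19 (at index 8)
Change: A[1] 0 -> -15
Changed element was NOT the old min.
  New min = min(old_min, new_val) = min(-19, -15) = -19

Answer: -19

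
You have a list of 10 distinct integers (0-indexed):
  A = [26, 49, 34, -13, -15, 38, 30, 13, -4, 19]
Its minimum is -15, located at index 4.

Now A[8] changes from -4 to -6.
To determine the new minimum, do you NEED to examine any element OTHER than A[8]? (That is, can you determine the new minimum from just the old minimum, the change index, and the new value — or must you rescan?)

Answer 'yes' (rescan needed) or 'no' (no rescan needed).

Old min = -15 at index 4
Change at index 8: -4 -> -6
Index 8 was NOT the min. New min = min(-15, -6). No rescan of other elements needed.
Needs rescan: no

Answer: no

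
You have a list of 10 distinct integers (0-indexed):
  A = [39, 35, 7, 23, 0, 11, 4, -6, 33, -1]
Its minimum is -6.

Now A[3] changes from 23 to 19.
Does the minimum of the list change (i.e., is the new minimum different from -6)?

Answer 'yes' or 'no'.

Answer: no

Derivation:
Old min = -6
Change: A[3] 23 -> 19
Changed element was NOT the min; min changes only if 19 < -6.
New min = -6; changed? no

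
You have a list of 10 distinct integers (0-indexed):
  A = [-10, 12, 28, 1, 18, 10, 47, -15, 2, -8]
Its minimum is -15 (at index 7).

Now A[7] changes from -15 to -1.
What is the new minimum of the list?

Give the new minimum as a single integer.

Answer: -10

Derivation:
Old min = -15 (at index 7)
Change: A[7] -15 -> -1
Changed element WAS the min. Need to check: is -1 still <= all others?
  Min of remaining elements: -10
  New min = min(-1, -10) = -10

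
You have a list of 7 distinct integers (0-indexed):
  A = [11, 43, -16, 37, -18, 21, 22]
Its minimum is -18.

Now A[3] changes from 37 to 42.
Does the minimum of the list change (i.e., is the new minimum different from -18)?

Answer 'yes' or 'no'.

Answer: no

Derivation:
Old min = -18
Change: A[3] 37 -> 42
Changed element was NOT the min; min changes only if 42 < -18.
New min = -18; changed? no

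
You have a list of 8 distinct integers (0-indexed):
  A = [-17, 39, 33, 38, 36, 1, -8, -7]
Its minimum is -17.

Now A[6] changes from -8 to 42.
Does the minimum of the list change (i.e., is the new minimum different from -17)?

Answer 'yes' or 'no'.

Old min = -17
Change: A[6] -8 -> 42
Changed element was NOT the min; min changes only if 42 < -17.
New min = -17; changed? no

Answer: no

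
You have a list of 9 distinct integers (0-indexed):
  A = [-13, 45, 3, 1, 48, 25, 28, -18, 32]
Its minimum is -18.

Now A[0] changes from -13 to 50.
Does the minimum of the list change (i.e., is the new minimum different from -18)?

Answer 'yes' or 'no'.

Old min = -18
Change: A[0] -13 -> 50
Changed element was NOT the min; min changes only if 50 < -18.
New min = -18; changed? no

Answer: no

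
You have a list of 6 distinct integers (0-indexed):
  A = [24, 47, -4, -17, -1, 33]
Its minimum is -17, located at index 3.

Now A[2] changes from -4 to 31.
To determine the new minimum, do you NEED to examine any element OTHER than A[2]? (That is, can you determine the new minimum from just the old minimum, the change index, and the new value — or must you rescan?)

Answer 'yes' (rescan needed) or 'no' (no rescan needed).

Answer: no

Derivation:
Old min = -17 at index 3
Change at index 2: -4 -> 31
Index 2 was NOT the min. New min = min(-17, 31). No rescan of other elements needed.
Needs rescan: no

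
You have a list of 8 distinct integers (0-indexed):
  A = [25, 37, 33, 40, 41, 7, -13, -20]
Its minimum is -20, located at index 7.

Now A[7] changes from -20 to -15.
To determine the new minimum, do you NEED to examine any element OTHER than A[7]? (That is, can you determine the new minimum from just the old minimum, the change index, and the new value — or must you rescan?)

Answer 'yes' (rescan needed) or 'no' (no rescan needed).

Answer: yes

Derivation:
Old min = -20 at index 7
Change at index 7: -20 -> -15
Index 7 WAS the min and new value -15 > old min -20. Must rescan other elements to find the new min.
Needs rescan: yes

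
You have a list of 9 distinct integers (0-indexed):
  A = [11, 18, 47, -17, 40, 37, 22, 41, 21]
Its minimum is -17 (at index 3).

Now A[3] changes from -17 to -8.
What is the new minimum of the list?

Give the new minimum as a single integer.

Old min = -17 (at index 3)
Change: A[3] -17 -> -8
Changed element WAS the min. Need to check: is -8 still <= all others?
  Min of remaining elements: 11
  New min = min(-8, 11) = -8

Answer: -8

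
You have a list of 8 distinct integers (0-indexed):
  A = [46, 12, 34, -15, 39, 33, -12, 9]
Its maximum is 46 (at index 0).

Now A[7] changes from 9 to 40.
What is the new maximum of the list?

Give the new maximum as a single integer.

Answer: 46

Derivation:
Old max = 46 (at index 0)
Change: A[7] 9 -> 40
Changed element was NOT the old max.
  New max = max(old_max, new_val) = max(46, 40) = 46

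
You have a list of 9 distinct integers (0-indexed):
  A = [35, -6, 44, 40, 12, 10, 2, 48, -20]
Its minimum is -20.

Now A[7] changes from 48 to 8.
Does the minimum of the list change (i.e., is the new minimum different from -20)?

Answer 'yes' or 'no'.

Answer: no

Derivation:
Old min = -20
Change: A[7] 48 -> 8
Changed element was NOT the min; min changes only if 8 < -20.
New min = -20; changed? no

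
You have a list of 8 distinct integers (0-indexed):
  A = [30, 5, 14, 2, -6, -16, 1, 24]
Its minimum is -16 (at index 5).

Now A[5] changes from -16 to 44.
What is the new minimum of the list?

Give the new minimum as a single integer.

Old min = -16 (at index 5)
Change: A[5] -16 -> 44
Changed element WAS the min. Need to check: is 44 still <= all others?
  Min of remaining elements: -6
  New min = min(44, -6) = -6

Answer: -6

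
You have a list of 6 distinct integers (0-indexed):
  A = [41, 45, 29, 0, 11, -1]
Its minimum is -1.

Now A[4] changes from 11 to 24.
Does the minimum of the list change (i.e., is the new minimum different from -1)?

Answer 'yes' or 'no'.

Answer: no

Derivation:
Old min = -1
Change: A[4] 11 -> 24
Changed element was NOT the min; min changes only if 24 < -1.
New min = -1; changed? no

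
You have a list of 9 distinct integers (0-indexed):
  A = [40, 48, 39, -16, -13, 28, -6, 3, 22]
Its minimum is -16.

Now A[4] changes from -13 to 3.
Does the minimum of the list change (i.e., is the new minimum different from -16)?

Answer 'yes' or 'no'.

Answer: no

Derivation:
Old min = -16
Change: A[4] -13 -> 3
Changed element was NOT the min; min changes only if 3 < -16.
New min = -16; changed? no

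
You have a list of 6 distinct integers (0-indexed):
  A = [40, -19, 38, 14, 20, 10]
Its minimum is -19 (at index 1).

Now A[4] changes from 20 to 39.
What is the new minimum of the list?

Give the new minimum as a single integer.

Old min = -19 (at index 1)
Change: A[4] 20 -> 39
Changed element was NOT the old min.
  New min = min(old_min, new_val) = min(-19, 39) = -19

Answer: -19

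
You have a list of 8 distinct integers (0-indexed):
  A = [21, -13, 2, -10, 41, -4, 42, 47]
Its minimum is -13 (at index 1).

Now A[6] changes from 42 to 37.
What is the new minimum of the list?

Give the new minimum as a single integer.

Answer: -13

Derivation:
Old min = -13 (at index 1)
Change: A[6] 42 -> 37
Changed element was NOT the old min.
  New min = min(old_min, new_val) = min(-13, 37) = -13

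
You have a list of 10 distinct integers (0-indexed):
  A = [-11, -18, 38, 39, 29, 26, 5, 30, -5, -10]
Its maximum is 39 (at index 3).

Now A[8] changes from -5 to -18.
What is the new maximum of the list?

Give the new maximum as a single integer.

Answer: 39

Derivation:
Old max = 39 (at index 3)
Change: A[8] -5 -> -18
Changed element was NOT the old max.
  New max = max(old_max, new_val) = max(39, -18) = 39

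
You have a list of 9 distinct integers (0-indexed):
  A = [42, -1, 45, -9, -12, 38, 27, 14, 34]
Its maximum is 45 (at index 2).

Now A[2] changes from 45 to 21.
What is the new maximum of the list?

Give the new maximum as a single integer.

Old max = 45 (at index 2)
Change: A[2] 45 -> 21
Changed element WAS the max -> may need rescan.
  Max of remaining elements: 42
  New max = max(21, 42) = 42

Answer: 42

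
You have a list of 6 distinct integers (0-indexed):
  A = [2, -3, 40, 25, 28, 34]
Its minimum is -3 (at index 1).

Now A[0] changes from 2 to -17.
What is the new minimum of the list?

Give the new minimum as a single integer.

Answer: -17

Derivation:
Old min = -3 (at index 1)
Change: A[0] 2 -> -17
Changed element was NOT the old min.
  New min = min(old_min, new_val) = min(-3, -17) = -17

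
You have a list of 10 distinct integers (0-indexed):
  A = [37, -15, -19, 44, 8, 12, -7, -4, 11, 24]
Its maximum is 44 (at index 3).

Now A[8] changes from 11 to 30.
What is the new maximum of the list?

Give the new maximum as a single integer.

Answer: 44

Derivation:
Old max = 44 (at index 3)
Change: A[8] 11 -> 30
Changed element was NOT the old max.
  New max = max(old_max, new_val) = max(44, 30) = 44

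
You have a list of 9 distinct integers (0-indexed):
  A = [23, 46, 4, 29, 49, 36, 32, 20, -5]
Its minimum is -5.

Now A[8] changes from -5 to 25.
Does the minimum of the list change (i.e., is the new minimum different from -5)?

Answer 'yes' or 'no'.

Answer: yes

Derivation:
Old min = -5
Change: A[8] -5 -> 25
Changed element was the min; new min must be rechecked.
New min = 4; changed? yes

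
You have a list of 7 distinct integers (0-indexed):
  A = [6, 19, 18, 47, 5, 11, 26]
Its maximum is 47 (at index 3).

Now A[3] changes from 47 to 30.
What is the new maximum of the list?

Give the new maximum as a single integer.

Answer: 30

Derivation:
Old max = 47 (at index 3)
Change: A[3] 47 -> 30
Changed element WAS the max -> may need rescan.
  Max of remaining elements: 26
  New max = max(30, 26) = 30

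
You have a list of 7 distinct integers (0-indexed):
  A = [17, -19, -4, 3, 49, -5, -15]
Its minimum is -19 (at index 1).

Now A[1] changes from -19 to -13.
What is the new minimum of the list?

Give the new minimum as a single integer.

Answer: -15

Derivation:
Old min = -19 (at index 1)
Change: A[1] -19 -> -13
Changed element WAS the min. Need to check: is -13 still <= all others?
  Min of remaining elements: -15
  New min = min(-13, -15) = -15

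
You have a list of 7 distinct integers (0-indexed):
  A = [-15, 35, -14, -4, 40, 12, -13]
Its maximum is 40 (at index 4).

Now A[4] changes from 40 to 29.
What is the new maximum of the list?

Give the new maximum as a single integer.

Answer: 35

Derivation:
Old max = 40 (at index 4)
Change: A[4] 40 -> 29
Changed element WAS the max -> may need rescan.
  Max of remaining elements: 35
  New max = max(29, 35) = 35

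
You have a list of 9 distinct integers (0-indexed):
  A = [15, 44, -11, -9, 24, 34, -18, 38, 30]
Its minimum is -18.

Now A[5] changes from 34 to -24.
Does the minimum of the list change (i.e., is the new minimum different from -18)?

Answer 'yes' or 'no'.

Answer: yes

Derivation:
Old min = -18
Change: A[5] 34 -> -24
Changed element was NOT the min; min changes only if -24 < -18.
New min = -24; changed? yes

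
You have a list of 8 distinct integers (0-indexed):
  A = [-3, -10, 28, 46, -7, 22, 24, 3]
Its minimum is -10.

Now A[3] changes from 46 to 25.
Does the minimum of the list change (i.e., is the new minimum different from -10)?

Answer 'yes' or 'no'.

Old min = -10
Change: A[3] 46 -> 25
Changed element was NOT the min; min changes only if 25 < -10.
New min = -10; changed? no

Answer: no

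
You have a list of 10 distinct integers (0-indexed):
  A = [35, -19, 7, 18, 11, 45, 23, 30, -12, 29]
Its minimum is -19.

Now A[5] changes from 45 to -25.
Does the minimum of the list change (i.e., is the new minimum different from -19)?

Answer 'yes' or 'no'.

Old min = -19
Change: A[5] 45 -> -25
Changed element was NOT the min; min changes only if -25 < -19.
New min = -25; changed? yes

Answer: yes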